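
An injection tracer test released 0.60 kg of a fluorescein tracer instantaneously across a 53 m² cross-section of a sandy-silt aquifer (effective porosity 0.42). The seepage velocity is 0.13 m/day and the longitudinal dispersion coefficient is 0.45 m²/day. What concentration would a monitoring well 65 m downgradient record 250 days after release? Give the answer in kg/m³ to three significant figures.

6.86e-05 kg/m³

For an instantaneous plane source, C(x,t) = M/(n_e·A·√(4πDt)) · exp(−(x−vt)²/(4Dt)), with n_e·A the pore (flow) area.
Plume center vt = 0.13 × 250 = 32.5 m, so the well at 65 m is 32.5 m downgradient of the peak.
√(4πDt) = 37.60 m, giving peak height M/(n_e·A·√(4πDt)) = 0.60/(0.42 × 53 × 37.60) = 0.0007169 kg/m³.
(x−vt)²/(4Dt) = (32.5)²/(4 × 0.45 × 250) = 2.347; exp(−2.347) = 0.09566.
C = 0.0007169 × 0.09566 = 6.86e-05 kg/m³.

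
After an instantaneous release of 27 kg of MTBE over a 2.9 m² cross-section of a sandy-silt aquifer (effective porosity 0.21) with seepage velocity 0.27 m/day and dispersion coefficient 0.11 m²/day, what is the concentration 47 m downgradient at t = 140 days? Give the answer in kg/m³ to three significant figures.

0.807 kg/m³

For an instantaneous plane source, C(x,t) = M/(n_e·A·√(4πDt)) · exp(−(x−vt)²/(4Dt)), with n_e·A the pore (flow) area.
Plume center vt = 0.27 × 140 = 37.8 m, so the well at 47 m is 9.2 m downgradient of the peak.
√(4πDt) = 13.91 m, giving peak height M/(n_e·A·√(4πDt)) = 27/(0.21 × 2.9 × 13.91) = 3.187 kg/m³.
(x−vt)²/(4Dt) = (9.2)²/(4 × 0.11 × 140) = 1.374; exp(−1.374) = 0.2531.
C = 3.187 × 0.2531 = 0.807 kg/m³.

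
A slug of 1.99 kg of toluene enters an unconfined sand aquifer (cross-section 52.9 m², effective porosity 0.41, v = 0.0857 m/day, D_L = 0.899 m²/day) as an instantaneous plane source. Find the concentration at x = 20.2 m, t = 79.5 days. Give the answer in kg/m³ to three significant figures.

0.00164 kg/m³

For an instantaneous plane source, C(x,t) = M/(n_e·A·√(4πDt)) · exp(−(x−vt)²/(4Dt)), with n_e·A the pore (flow) area.
Plume center vt = 0.0857 × 79.5 = 6.81315 m, so the well at 20.2 m is 13.38685 m downgradient of the peak.
√(4πDt) = 29.97 m, giving peak height M/(n_e·A·√(4πDt)) = 1.99/(0.41 × 52.9 × 29.97) = 0.003061 kg/m³.
(x−vt)²/(4Dt) = (13.38685)²/(4 × 0.899 × 79.5) = 0.6269; exp(−0.6269) = 0.5342.
C = 0.003061 × 0.5342 = 0.00164 kg/m³.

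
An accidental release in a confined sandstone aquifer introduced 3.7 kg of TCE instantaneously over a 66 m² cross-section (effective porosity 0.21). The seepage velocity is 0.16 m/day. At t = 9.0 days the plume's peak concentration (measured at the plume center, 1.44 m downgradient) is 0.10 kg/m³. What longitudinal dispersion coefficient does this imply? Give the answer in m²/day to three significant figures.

At the plume center C_max = M/(n_e·A·√(4πDt)), so D = M²/(4πt·(n_e·A·C_max)²).
n_e·A·C_max = 0.21 × 66 × 0.10 = 1.386 kg/m.
D = 3.7²/(4π × 9.0 × 1.386²) = 0.0630 m²/day.

0.0630 m²/day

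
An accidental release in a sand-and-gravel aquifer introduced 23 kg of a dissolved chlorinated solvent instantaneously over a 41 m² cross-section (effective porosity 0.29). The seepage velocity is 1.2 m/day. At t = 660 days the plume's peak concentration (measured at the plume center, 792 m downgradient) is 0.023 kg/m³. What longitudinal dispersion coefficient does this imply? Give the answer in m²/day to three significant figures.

At the plume center C_max = M/(n_e·A·√(4πDt)), so D = M²/(4πt·(n_e·A·C_max)²).
n_e·A·C_max = 0.29 × 41 × 0.023 = 0.2735 kg/m.
D = 23²/(4π × 660 × 0.2735²) = 0.853 m²/day.

0.853 m²/day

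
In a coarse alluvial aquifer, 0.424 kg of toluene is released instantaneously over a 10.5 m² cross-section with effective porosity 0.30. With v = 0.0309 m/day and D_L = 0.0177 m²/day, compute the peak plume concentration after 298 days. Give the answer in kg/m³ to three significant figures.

0.0165 kg/m³

The peak of an instantaneous 1D plume sits at x = vt; there the Gaussian factor is 1 and C_max = M/(n_e·A·√(4πDt)), where n_e·A is the pore area the mass is dissolved in.
√(4πDt) = √(4π × 0.0177 × 298) = 8.141 m, so C_max = 0.424/(0.30 × 10.5 × 8.141) = 0.0165 kg/m³.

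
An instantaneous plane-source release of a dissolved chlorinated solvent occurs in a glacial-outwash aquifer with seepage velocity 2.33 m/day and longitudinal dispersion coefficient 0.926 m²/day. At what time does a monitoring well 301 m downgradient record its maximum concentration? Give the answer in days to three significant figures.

For the 1D instantaneous-source solution, setting ∂C/∂t = 0 at fixed x gives v²t² + 2Dt − x² = 0, so t = (√(D² + v²x²) − D)/v².
√(D² + v²x²) = √(0.926² + 2.33² × 301²) = 701.3; v² = 5.4289.
t = (701.3 − 0.926)/5.4289 = 129 days (vs. the pure-advection estimate x/v = 129 d).

129 days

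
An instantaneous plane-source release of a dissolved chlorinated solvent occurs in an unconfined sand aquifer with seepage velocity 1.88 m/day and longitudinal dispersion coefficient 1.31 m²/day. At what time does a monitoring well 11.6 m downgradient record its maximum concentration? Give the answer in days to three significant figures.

For the 1D instantaneous-source solution, setting ∂C/∂t = 0 at fixed x gives v²t² + 2Dt − x² = 0, so t = (√(D² + v²x²) − D)/v².
√(D² + v²x²) = √(1.31² + 1.88² × 11.6²) = 21.85; v² = 3.5344.
t = (21.85 − 1.31)/3.5344 = 5.81 days (vs. the pure-advection estimate x/v = 6.17 d).

5.81 days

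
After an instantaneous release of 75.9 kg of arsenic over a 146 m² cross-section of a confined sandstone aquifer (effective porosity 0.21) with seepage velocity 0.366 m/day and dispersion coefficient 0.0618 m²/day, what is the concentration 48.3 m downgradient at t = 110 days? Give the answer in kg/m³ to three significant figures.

0.0249 kg/m³

For an instantaneous plane source, C(x,t) = M/(n_e·A·√(4πDt)) · exp(−(x−vt)²/(4Dt)), with n_e·A the pore (flow) area.
Plume center vt = 0.366 × 110 = 40.26 m, so the well at 48.3 m is 8.04 m downgradient of the peak.
√(4πDt) = 9.243 m, giving peak height M/(n_e·A·√(4πDt)) = 75.9/(0.21 × 146 × 9.243) = 0.2678 kg/m³.
(x−vt)²/(4Dt) = (8.04)²/(4 × 0.0618 × 110) = 2.377; exp(−2.377) = 0.09283.
C = 0.2678 × 0.09283 = 0.0249 kg/m³.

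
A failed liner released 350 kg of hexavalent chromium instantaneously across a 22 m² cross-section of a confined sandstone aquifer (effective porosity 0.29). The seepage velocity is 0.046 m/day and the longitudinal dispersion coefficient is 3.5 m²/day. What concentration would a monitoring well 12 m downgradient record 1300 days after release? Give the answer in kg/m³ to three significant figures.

For an instantaneous plane source, C(x,t) = M/(n_e·A·√(4πDt)) · exp(−(x−vt)²/(4Dt)), with n_e·A the pore (flow) area.
Plume center vt = 0.046 × 1300 = 59.8 m, so the well at 12 m is 47.8 m upgradient of the peak.
√(4πDt) = 239.1 m, giving peak height M/(n_e·A·√(4πDt)) = 350/(0.29 × 22 × 239.1) = 0.2294 kg/m³.
(x−vt)²/(4Dt) = (-47.8)²/(4 × 3.5 × 1300) = 0.1255; exp(−0.1255) = 0.8821.
C = 0.2294 × 0.8821 = 0.202 kg/m³.

0.202 kg/m³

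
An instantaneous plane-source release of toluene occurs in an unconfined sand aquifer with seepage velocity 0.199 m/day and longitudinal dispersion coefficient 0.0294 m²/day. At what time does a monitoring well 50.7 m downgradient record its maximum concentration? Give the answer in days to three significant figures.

254 days

For the 1D instantaneous-source solution, setting ∂C/∂t = 0 at fixed x gives v²t² + 2Dt − x² = 0, so t = (√(D² + v²x²) − D)/v².
√(D² + v²x²) = √(0.0294² + 0.199² × 50.7²) = 10.09; v² = 0.039601.
t = (10.09 − 0.0294)/0.039601 = 254 days (vs. the pure-advection estimate x/v = 255 d).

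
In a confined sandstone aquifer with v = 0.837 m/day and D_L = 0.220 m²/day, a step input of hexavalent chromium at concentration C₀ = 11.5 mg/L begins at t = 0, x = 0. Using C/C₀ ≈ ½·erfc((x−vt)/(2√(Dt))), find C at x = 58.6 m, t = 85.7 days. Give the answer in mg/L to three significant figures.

11.3 mg/L

For a continuous step input, C/C₀ ≈ ½·erfc((x−vt)/(2√(Dt))).
vt = 0.837 × 85.7 = 71.7309 m and 2√(Dt) = 2√(0.220 × 85.7) = 8.684 m.
Argument (x−vt)/(2√(Dt)) = (58.6 − 71.7309)/8.684 = -1.512; ½·erfc(-1.512) = 0.9838.
C = 11.5 × 0.9838 = 11.3 mg/L.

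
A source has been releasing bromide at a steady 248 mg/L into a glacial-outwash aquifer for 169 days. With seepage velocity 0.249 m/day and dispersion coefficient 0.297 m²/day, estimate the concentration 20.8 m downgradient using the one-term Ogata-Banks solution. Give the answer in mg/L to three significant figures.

For a continuous step input, C/C₀ ≈ ½·erfc((x−vt)/(2√(Dt))).
vt = 0.249 × 169 = 42.081 m and 2√(Dt) = 2√(0.297 × 169) = 14.17 m.
Argument (x−vt)/(2√(Dt)) = (20.8 − 42.081)/14.17 = -1.502; ½·erfc(-1.502) = 0.9832.
C = 248 × 0.9832 = 244 mg/L.

244 mg/L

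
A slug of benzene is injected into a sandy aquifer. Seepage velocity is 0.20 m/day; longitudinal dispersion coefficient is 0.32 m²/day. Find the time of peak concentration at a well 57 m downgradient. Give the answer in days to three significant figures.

For the 1D instantaneous-source solution, setting ∂C/∂t = 0 at fixed x gives v²t² + 2Dt − x² = 0, so t = (√(D² + v²x²) − D)/v².
√(D² + v²x²) = √(0.32² + 0.20² × 57²) = 11.40; v² = 0.04.
t = (11.40 − 0.32)/0.04 = 277 days (vs. the pure-advection estimate x/v = 285 d).

277 days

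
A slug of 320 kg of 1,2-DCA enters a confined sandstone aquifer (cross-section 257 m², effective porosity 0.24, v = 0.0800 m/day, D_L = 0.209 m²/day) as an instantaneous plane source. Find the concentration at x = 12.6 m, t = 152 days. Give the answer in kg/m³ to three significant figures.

For an instantaneous plane source, C(x,t) = M/(n_e·A·√(4πDt)) · exp(−(x−vt)²/(4Dt)), with n_e·A the pore (flow) area.
Plume center vt = 0.0800 × 152 = 12.16 m, so the well at 12.6 m is 0.44 m downgradient of the peak.
√(4πDt) = 19.98 m, giving peak height M/(n_e·A·√(4πDt)) = 320/(0.24 × 257 × 19.98) = 0.2597 kg/m³.
(x−vt)²/(4Dt) = (0.44)²/(4 × 0.209 × 152) = 0.001524; exp(−0.001524) = 0.9985.
C = 0.2597 × 0.9985 = 0.259 kg/m³.

0.259 kg/m³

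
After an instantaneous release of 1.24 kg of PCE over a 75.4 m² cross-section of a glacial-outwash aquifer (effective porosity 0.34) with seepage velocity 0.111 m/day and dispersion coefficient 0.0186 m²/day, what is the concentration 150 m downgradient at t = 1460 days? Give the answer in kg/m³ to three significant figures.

0.000686 kg/m³

For an instantaneous plane source, C(x,t) = M/(n_e·A·√(4πDt)) · exp(−(x−vt)²/(4Dt)), with n_e·A the pore (flow) area.
Plume center vt = 0.111 × 1460 = 162.06 m, so the well at 150 m is 12.06 m upgradient of the peak.
√(4πDt) = 18.47 m, giving peak height M/(n_e·A·√(4πDt)) = 1.24/(0.34 × 75.4 × 18.47) = 0.002619 kg/m³.
(x−vt)²/(4Dt) = (-12.06)²/(4 × 0.0186 × 1460) = 1.339; exp(−1.339) = 0.2621.
C = 0.002619 × 0.2621 = 0.000686 kg/m³.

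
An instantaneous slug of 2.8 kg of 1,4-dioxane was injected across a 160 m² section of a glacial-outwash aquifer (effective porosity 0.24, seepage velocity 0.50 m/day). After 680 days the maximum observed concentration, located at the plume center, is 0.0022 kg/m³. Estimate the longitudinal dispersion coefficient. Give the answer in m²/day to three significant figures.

0.129 m²/day

At the plume center C_max = M/(n_e·A·√(4πDt)), so D = M²/(4πt·(n_e·A·C_max)²).
n_e·A·C_max = 0.24 × 160 × 0.0022 = 0.08448 kg/m.
D = 2.8²/(4π × 680 × 0.08448²) = 0.129 m²/day.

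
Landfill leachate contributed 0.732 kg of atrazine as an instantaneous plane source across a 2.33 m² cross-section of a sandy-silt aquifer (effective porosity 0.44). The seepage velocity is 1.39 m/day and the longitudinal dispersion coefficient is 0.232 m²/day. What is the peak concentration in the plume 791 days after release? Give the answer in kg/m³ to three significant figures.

The peak of an instantaneous 1D plume sits at x = vt; there the Gaussian factor is 1 and C_max = M/(n_e·A·√(4πDt)), where n_e·A is the pore area the mass is dissolved in.
√(4πDt) = √(4π × 0.232 × 791) = 48.02 m, so C_max = 0.732/(0.44 × 2.33 × 48.02) = 0.0149 kg/m³.

0.0149 kg/m³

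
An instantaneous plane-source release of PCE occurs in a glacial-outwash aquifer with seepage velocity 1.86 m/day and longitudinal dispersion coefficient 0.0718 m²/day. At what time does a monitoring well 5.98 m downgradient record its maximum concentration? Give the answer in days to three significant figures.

For the 1D instantaneous-source solution, setting ∂C/∂t = 0 at fixed x gives v²t² + 2Dt − x² = 0, so t = (√(D² + v²x²) − D)/v².
√(D² + v²x²) = √(0.0718² + 1.86² × 5.98²) = 11.12; v² = 3.4596.
t = (11.12 − 0.0718)/3.4596 = 3.19 days (vs. the pure-advection estimate x/v = 3.22 d).

3.19 days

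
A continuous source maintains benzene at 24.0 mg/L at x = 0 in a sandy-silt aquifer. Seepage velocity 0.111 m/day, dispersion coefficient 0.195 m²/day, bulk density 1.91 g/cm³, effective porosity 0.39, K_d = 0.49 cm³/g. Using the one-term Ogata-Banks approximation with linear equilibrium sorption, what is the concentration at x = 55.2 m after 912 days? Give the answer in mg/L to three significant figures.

0.155 mg/L

Retardation factor R = 1 + ρ_b·K_d/n = 1 + 1.91 × 0.49/0.39 = 3.400.
Sorption retards both mechanisms: v_R = v/R = 0.03265 m/day, D_R = D/R = 0.05735 m²/day.
v_R·t = 0.03265 × 912 = 29.7768 m; 2√(D_R t) = 14.46 m; argument = (55.2 − 29.7768)/14.46 = 1.758.
C = C₀ × ½·erfc(1.758) = 24.0 × 0.006456 = 0.155 mg/L.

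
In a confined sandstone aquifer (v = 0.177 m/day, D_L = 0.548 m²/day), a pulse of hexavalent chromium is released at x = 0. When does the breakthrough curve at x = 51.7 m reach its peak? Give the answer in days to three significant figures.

For the 1D instantaneous-source solution, setting ∂C/∂t = 0 at fixed x gives v²t² + 2Dt − x² = 0, so t = (√(D² + v²x²) − D)/v².
√(D² + v²x²) = √(0.548² + 0.177² × 51.7²) = 9.167; v² = 0.031329.
t = (9.167 − 0.548)/0.031329 = 275 days (vs. the pure-advection estimate x/v = 292 d).

275 days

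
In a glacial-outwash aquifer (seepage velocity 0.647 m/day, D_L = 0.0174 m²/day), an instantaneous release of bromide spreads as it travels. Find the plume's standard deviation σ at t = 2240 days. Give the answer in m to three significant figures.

Dispersive spreading gives a Gaussian with σ² = 2Dt; advection only shifts the center.
σ = √(2 × 0.0174 × 2240) = 8.83 m.

8.83 m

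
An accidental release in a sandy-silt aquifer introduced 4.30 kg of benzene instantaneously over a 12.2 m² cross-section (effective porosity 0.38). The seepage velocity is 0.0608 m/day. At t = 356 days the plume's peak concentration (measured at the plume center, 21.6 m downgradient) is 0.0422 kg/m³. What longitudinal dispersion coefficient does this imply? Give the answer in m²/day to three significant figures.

0.108 m²/day

At the plume center C_max = M/(n_e·A·√(4πDt)), so D = M²/(4πt·(n_e·A·C_max)²).
n_e·A·C_max = 0.38 × 12.2 × 0.0422 = 0.1956 kg/m.
D = 4.30²/(4π × 356 × 0.1956²) = 0.108 m²/day.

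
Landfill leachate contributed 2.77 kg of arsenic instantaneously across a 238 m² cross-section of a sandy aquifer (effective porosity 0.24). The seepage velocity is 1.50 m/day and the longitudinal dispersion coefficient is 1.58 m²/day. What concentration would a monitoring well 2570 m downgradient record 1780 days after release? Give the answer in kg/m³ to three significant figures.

0.000106 kg/m³

For an instantaneous plane source, C(x,t) = M/(n_e·A·√(4πDt)) · exp(−(x−vt)²/(4Dt)), with n_e·A the pore (flow) area.
Plume center vt = 1.50 × 1780 = 2670 m, so the well at 2570 m is 100 m upgradient of the peak.
√(4πDt) = 188.0 m, giving peak height M/(n_e·A·√(4πDt)) = 2.77/(0.24 × 238 × 188.0) = 0.0002579 kg/m³.
(x−vt)²/(4Dt) = (-100)²/(4 × 1.58 × 1780) = 0.8889; exp(−0.8889) = 0.4111.
C = 0.0002579 × 0.4111 = 0.000106 kg/m³.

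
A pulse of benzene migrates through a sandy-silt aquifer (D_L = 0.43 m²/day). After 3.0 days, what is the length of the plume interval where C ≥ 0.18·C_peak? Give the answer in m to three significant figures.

The plume is Gaussian with σ = √(2Dt) = √(2 × 0.43 × 3.0) = 1.606 m.
C/C_peak = exp(−Δx²/(2σ²)) = 0.18 ⇒ Δx = σ·√(−2 ln 0.18) = 1.606 × 1.852 = 2.974 m.
Width = 2Δx = 5.95 m.

5.95 m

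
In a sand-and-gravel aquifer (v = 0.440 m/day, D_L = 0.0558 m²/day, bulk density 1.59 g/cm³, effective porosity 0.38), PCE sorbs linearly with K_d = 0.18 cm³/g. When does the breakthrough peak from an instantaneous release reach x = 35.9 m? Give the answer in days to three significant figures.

143 days

Retardation factor R = 1 + ρ_b·K_d/n = 1 + 1.59 × 0.18/0.38 = 1.753.
Sorption retards both mechanisms: v_R = v/R = 0.2510 m/day, D_R = D/R = 0.03183 m²/day.
Peak time from v_R²t² + 2D_R t − x² = 0: t = (√(D_R² + v_R²x²) − D_R)/v_R².
√(D_R² + v_R²x²) = √(0.03183² + 0.2510² × 35.9²) = 9.011; v_R² = 0.06300.
t = (9.011 − 0.03183)/0.06300 = 143 days.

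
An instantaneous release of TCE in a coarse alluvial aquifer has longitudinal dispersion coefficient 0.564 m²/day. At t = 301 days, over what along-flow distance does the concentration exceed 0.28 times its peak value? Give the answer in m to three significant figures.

58.8 m

The plume is Gaussian with σ = √(2Dt) = √(2 × 0.564 × 301) = 18.43 m.
C/C_peak = exp(−Δx²/(2σ²)) = 0.28 ⇒ Δx = σ·√(−2 ln 0.28) = 18.43 × 1.596 = 29.41 m.
Width = 2Δx = 58.8 m.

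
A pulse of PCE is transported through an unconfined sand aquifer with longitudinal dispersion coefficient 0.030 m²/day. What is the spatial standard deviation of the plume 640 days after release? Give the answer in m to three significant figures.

6.20 m

Dispersive spreading gives a Gaussian with σ² = 2Dt; advection only shifts the center.
σ = √(2 × 0.030 × 640) = 6.20 m.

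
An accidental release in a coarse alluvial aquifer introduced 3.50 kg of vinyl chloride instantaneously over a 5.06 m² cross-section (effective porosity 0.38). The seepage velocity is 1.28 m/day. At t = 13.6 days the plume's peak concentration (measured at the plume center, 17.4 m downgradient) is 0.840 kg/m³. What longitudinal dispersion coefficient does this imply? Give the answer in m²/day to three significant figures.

At the plume center C_max = M/(n_e·A·√(4πDt)), so D = M²/(4πt·(n_e·A·C_max)²).
n_e·A·C_max = 0.38 × 5.06 × 0.840 = 1.615 kg/m.
D = 3.50²/(4π × 13.6 × 1.615²) = 0.0275 m²/day.

0.0275 m²/day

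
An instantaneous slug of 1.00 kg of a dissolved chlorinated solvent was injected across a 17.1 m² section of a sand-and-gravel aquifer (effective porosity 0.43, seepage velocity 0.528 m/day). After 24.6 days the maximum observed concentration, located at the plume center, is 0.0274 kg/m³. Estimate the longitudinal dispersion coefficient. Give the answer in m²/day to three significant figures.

0.0797 m²/day

At the plume center C_max = M/(n_e·A·√(4πDt)), so D = M²/(4πt·(n_e·A·C_max)²).
n_e·A·C_max = 0.43 × 17.1 × 0.0274 = 0.2015 kg/m.
D = 1.00²/(4π × 24.6 × 0.2015²) = 0.0797 m²/day.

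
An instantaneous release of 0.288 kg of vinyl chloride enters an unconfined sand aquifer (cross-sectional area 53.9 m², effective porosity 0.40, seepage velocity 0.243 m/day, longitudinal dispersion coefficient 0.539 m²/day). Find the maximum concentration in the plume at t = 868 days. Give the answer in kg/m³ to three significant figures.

0.000174 kg/m³

The peak of an instantaneous 1D plume sits at x = vt; there the Gaussian factor is 1 and C_max = M/(n_e·A·√(4πDt)), where n_e·A is the pore area the mass is dissolved in.
√(4πDt) = √(4π × 0.539 × 868) = 76.68 m, so C_max = 0.288/(0.40 × 53.9 × 76.68) = 0.000174 kg/m³.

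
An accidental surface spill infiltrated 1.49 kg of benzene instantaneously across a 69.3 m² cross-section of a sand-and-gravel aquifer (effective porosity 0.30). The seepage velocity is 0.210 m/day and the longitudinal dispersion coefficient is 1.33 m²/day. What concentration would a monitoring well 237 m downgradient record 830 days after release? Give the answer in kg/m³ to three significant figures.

0.000250 kg/m³

For an instantaneous plane source, C(x,t) = M/(n_e·A·√(4πDt)) · exp(−(x−vt)²/(4Dt)), with n_e·A the pore (flow) area.
Plume center vt = 0.210 × 830 = 174.3 m, so the well at 237 m is 62.7 m downgradient of the peak.
√(4πDt) = 117.8 m, giving peak height M/(n_e·A·√(4πDt)) = 1.49/(0.30 × 69.3 × 117.8) = 0.0006084 kg/m³.
(x−vt)²/(4Dt) = (62.7)²/(4 × 1.33 × 830) = 0.8903; exp(−0.8903) = 0.4105.
C = 0.0006084 × 0.4105 = 0.000250 kg/m³.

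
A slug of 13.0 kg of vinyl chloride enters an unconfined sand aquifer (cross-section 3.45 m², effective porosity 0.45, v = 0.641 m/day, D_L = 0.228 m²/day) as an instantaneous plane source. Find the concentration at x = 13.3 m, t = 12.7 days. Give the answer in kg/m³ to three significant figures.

For an instantaneous plane source, C(x,t) = M/(n_e·A·√(4πDt)) · exp(−(x−vt)²/(4Dt)), with n_e·A the pore (flow) area.
Plume center vt = 0.641 × 12.7 = 8.1407 m, so the well at 13.3 m is 5.1593 m downgradient of the peak.
√(4πDt) = 6.032 m, giving peak height M/(n_e·A·√(4πDt)) = 13.0/(0.45 × 3.45 × 6.032) = 1.388 kg/m³.
(x−vt)²/(4Dt) = (5.1593)²/(4 × 0.228 × 12.7) = 2.298; exp(−2.298) = 0.1005.
C = 1.388 × 0.1005 = 0.139 kg/m³.

0.139 kg/m³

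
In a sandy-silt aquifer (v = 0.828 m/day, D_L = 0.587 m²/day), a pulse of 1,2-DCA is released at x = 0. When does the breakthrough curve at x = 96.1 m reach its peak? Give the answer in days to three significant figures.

115 days

For the 1D instantaneous-source solution, setting ∂C/∂t = 0 at fixed x gives v²t² + 2Dt − x² = 0, so t = (√(D² + v²x²) − D)/v².
√(D² + v²x²) = √(0.587² + 0.828² × 96.1²) = 79.57; v² = 0.685584.
t = (79.57 − 0.587)/0.685584 = 115 days (vs. the pure-advection estimate x/v = 116 d).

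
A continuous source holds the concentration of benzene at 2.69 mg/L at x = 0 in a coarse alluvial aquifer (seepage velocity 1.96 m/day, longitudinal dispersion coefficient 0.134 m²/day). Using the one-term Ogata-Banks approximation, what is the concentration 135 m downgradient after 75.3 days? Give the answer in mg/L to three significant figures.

2.68 mg/L

For a continuous step input, C/C₀ ≈ ½·erfc((x−vt)/(2√(Dt))).
vt = 1.96 × 75.3 = 147.588 m and 2√(Dt) = 2√(0.134 × 75.3) = 6.353 m.
Argument (x−vt)/(2√(Dt)) = (135 − 147.588)/6.353 = -1.981; ½·erfc(-1.981) = 0.9975.
C = 2.69 × 0.9975 = 2.68 mg/L.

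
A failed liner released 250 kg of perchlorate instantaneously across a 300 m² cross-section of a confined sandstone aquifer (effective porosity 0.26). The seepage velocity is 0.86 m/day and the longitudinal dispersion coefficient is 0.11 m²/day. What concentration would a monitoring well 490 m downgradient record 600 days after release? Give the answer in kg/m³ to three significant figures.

0.00860 kg/m³

For an instantaneous plane source, C(x,t) = M/(n_e·A·√(4πDt)) · exp(−(x−vt)²/(4Dt)), with n_e·A the pore (flow) area.
Plume center vt = 0.86 × 600 = 516 m, so the well at 490 m is 26 m upgradient of the peak.
√(4πDt) = 28.80 m, giving peak height M/(n_e·A·√(4πDt)) = 250/(0.26 × 300 × 28.80) = 0.1113 kg/m³.
(x−vt)²/(4Dt) = (-26)²/(4 × 0.11 × 600) = 2.561; exp(−2.561) = 0.07723.
C = 0.1113 × 0.07723 = 0.00860 kg/m³.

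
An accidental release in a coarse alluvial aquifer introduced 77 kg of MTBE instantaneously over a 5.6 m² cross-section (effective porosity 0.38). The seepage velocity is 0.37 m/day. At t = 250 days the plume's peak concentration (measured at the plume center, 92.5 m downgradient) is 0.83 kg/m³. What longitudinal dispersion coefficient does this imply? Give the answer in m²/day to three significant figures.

At the plume center C_max = M/(n_e·A·√(4πDt)), so D = M²/(4πt·(n_e·A·C_max)²).
n_e·A·C_max = 0.38 × 5.6 × 0.83 = 1.766 kg/m.
D = 77²/(4π × 250 × 1.766²) = 0.605 m²/day.

0.605 m²/day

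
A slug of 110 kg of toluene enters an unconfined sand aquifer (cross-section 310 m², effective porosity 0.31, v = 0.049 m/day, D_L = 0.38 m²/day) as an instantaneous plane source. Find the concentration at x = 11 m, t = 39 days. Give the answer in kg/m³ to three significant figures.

0.0208 kg/m³

For an instantaneous plane source, C(x,t) = M/(n_e·A·√(4πDt)) · exp(−(x−vt)²/(4Dt)), with n_e·A the pore (flow) area.
Plume center vt = 0.049 × 39 = 1.911 m, so the well at 11 m is 9.089 m downgradient of the peak.
√(4πDt) = 13.65 m, giving peak height M/(n_e·A·√(4πDt)) = 110/(0.31 × 310 × 13.65) = 0.08386 kg/m³.
(x−vt)²/(4Dt) = (9.089)²/(4 × 0.38 × 39) = 1.394; exp(−1.394) = 0.2481.
C = 0.08386 × 0.2481 = 0.0208 kg/m³.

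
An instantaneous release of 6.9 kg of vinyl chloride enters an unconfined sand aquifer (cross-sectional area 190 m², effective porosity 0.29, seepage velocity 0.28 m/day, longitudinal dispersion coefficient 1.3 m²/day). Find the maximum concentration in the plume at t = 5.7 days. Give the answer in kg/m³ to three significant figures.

The peak of an instantaneous 1D plume sits at x = vt; there the Gaussian factor is 1 and C_max = M/(n_e·A·√(4πDt)), where n_e·A is the pore area the mass is dissolved in.
√(4πDt) = √(4π × 1.3 × 5.7) = 9.650 m, so C_max = 6.9/(0.29 × 190 × 9.650) = 0.0130 kg/m³.

0.0130 kg/m³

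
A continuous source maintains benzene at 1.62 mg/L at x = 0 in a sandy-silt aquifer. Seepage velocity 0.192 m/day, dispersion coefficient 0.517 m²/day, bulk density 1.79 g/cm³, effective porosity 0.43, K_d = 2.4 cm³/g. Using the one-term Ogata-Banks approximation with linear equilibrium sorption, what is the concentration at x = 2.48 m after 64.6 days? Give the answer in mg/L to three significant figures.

Retardation factor R = 1 + ρ_b·K_d/n = 1 + 1.79 × 2.4/0.43 = 10.99.
Sorption retards both mechanisms: v_R = v/R = 0.01747 m/day, D_R = D/R = 0.04704 m²/day.
v_R·t = 0.01747 × 64.6 = 1.128562 m; 2√(D_R t) = 3.486 m; argument = (2.48 − 1.128562)/3.486 = 0.3877.
C = C₀ × ½·erfc(0.3877) = 1.62 × 0.2917 = 0.473 mg/L.

0.473 mg/L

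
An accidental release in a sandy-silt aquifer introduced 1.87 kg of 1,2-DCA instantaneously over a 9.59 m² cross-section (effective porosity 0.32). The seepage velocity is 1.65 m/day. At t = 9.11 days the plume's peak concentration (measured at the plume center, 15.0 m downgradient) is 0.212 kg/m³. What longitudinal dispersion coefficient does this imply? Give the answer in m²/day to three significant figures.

At the plume center C_max = M/(n_e·A·√(4πDt)), so D = M²/(4πt·(n_e·A·C_max)²).
n_e·A·C_max = 0.32 × 9.59 × 0.212 = 0.6506 kg/m.
D = 1.87²/(4π × 9.11 × 0.6506²) = 0.0722 m²/day.

0.0722 m²/day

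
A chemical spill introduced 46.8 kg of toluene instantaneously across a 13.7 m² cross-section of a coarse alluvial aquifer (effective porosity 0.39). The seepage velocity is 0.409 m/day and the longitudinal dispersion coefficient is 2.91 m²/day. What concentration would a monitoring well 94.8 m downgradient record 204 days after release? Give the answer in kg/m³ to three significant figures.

0.0960 kg/m³

For an instantaneous plane source, C(x,t) = M/(n_e·A·√(4πDt)) · exp(−(x−vt)²/(4Dt)), with n_e·A the pore (flow) area.
Plume center vt = 0.409 × 204 = 83.436 m, so the well at 94.8 m is 11.364 m downgradient of the peak.
√(4πDt) = 86.37 m, giving peak height M/(n_e·A·√(4πDt)) = 46.8/(0.39 × 13.7 × 86.37) = 0.1014 kg/m³.
(x−vt)²/(4Dt) = (11.364)²/(4 × 2.91 × 204) = 0.05439; exp(−0.05439) = 0.9471.
C = 0.1014 × 0.9471 = 0.0960 kg/m³.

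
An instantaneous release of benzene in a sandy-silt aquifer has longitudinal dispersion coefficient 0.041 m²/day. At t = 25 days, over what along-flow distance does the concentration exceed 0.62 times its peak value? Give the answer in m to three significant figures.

2.80 m

The plume is Gaussian with σ = √(2Dt) = √(2 × 0.041 × 25) = 1.432 m.
C/C_peak = exp(−Δx²/(2σ²)) = 0.62 ⇒ Δx = σ·√(−2 ln 0.62) = 1.432 × 0.9778 = 1.400 m.
Width = 2Δx = 2.80 m.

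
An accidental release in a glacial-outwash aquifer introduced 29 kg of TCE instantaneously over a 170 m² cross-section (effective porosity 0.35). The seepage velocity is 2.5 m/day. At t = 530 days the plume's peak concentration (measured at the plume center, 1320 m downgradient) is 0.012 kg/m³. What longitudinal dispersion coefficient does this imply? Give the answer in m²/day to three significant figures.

0.248 m²/day

At the plume center C_max = M/(n_e·A·√(4πDt)), so D = M²/(4πt·(n_e·A·C_max)²).
n_e·A·C_max = 0.35 × 170 × 0.012 = 0.7140 kg/m.
D = 29²/(4π × 530 × 0.7140²) = 0.248 m²/day.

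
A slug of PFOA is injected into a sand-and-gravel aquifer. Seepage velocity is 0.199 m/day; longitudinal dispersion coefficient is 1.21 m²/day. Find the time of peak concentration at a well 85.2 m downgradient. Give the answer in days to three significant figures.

For the 1D instantaneous-source solution, setting ∂C/∂t = 0 at fixed x gives v²t² + 2Dt − x² = 0, so t = (√(D² + v²x²) − D)/v².
√(D² + v²x²) = √(1.21² + 0.199² × 85.2²) = 17.00; v² = 0.039601.
t = (17.00 − 1.21)/0.039601 = 399 days (vs. the pure-advection estimate x/v = 428 d).

399 days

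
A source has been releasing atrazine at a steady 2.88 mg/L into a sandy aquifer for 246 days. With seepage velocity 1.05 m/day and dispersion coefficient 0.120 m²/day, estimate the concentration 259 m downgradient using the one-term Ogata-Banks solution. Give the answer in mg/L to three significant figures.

For a continuous step input, C/C₀ ≈ ½·erfc((x−vt)/(2√(Dt))).
vt = 1.05 × 246 = 258.3 m and 2√(Dt) = 2√(0.120 × 246) = 10.87 m.
Argument (x−vt)/(2√(Dt)) = (259 − 258.3)/10.87 = 0.06440; ½·erfc(0.06440) = 0.4637.
C = 2.88 × 0.4637 = 1.34 mg/L.

1.34 mg/L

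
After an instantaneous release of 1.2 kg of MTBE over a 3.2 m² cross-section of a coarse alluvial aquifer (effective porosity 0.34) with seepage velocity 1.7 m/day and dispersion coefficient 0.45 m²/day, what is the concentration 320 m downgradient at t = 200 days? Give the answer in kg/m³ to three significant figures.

For an instantaneous plane source, C(x,t) = M/(n_e·A·√(4πDt)) · exp(−(x−vt)²/(4Dt)), with n_e·A the pore (flow) area.
Plume center vt = 1.7 × 200 = 340 m, so the well at 320 m is 20 m upgradient of the peak.
√(4πDt) = 33.63 m, giving peak height M/(n_e·A·√(4πDt)) = 1.2/(0.34 × 3.2 × 33.63) = 0.03280 kg/m³.
(x−vt)²/(4Dt) = (-20)²/(4 × 0.45 × 200) = 1.111; exp(−1.111) = 0.3292.
C = 0.03280 × 0.3292 = 0.0108 kg/m³.

0.0108 kg/m³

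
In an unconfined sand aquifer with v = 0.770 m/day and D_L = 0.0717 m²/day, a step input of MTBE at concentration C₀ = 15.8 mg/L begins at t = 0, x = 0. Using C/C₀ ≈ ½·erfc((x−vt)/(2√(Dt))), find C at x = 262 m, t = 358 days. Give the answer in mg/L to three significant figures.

For a continuous step input, C/C₀ ≈ ½·erfc((x−vt)/(2√(Dt))).
vt = 0.770 × 358 = 275.66 m and 2√(Dt) = 2√(0.0717 × 358) = 10.13 m.
Argument (x−vt)/(2√(Dt)) = (262 − 275.66)/10.13 = -1.348; ½·erfc(-1.348) = 0.9717.
C = 15.8 × 0.9717 = 15.4 mg/L.

15.4 mg/L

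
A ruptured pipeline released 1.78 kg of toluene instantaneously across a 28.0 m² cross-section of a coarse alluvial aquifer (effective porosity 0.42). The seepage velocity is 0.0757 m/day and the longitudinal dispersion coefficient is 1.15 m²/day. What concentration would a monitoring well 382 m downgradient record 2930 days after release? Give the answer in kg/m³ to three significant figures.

For an instantaneous plane source, C(x,t) = M/(n_e·A·√(4πDt)) · exp(−(x−vt)²/(4Dt)), with n_e·A the pore (flow) area.
Plume center vt = 0.0757 × 2930 = 221.801 m, so the well at 382 m is 160.199 m downgradient of the peak.
√(4πDt) = 205.8 m, giving peak height M/(n_e·A·√(4πDt)) = 1.78/(0.42 × 28.0 × 205.8) = 0.0007355 kg/m³.
(x−vt)²/(4Dt) = (160.199)²/(4 × 1.15 × 2930) = 1.904; exp(−1.904) = 0.1490.
C = 0.0007355 × 0.1490 = 0.000110 kg/m³.

0.000110 kg/m³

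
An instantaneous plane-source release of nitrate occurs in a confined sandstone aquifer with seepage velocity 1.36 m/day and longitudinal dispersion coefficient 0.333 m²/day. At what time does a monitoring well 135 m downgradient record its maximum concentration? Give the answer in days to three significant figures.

99.1 days

For the 1D instantaneous-source solution, setting ∂C/∂t = 0 at fixed x gives v²t² + 2Dt − x² = 0, so t = (√(D² + v²x²) − D)/v².
√(D² + v²x²) = √(0.333² + 1.36² × 135²) = 183.6; v² = 1.8496.
t = (183.6 − 0.333)/1.8496 = 99.1 days (vs. the pure-advection estimate x/v = 99.3 d).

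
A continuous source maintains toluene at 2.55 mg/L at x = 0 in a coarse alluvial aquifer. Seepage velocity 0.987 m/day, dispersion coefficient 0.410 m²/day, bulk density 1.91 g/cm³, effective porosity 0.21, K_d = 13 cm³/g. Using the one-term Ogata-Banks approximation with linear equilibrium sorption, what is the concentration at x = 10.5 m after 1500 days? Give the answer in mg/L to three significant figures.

Retardation factor R = 1 + ρ_b·K_d/n = 1 + 1.91 × 13/0.21 = 119.2.
Sorption retards both mechanisms: v_R = v/R = 0.008280 m/day, D_R = D/R = 0.003440 m²/day.
v_R·t = 0.008280 × 1500 = 12.42 m; 2√(D_R t) = 4.543 m; argument = (10.5 − 12.42)/4.543 = -0.4226.
C = C₀ × ½·erfc(-0.4226) = 2.55 × 0.7250 = 1.85 mg/L.

1.85 mg/L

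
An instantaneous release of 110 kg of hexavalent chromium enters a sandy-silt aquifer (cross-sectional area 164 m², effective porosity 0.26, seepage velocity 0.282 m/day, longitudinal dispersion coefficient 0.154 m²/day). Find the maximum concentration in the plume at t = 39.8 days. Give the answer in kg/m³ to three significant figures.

0.294 kg/m³

The peak of an instantaneous 1D plume sits at x = vt; there the Gaussian factor is 1 and C_max = M/(n_e·A·√(4πDt)), where n_e·A is the pore area the mass is dissolved in.
√(4πDt) = √(4π × 0.154 × 39.8) = 8.776 m, so C_max = 110/(0.26 × 164 × 8.776) = 0.294 kg/m³.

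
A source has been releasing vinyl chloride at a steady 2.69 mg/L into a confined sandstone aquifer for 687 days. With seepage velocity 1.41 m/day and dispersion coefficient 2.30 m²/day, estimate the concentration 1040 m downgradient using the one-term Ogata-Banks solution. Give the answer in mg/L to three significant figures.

For a continuous step input, C/C₀ ≈ ½·erfc((x−vt)/(2√(Dt))).
vt = 1.41 × 687 = 968.67 m and 2√(Dt) = 2√(2.30 × 687) = 79.50 m.
Argument (x−vt)/(2√(Dt)) = (1040 − 968.67)/79.50 = 0.8972; ½·erfc(0.8972) = 0.1023.
C = 2.69 × 0.1023 = 0.275 mg/L.

0.275 mg/L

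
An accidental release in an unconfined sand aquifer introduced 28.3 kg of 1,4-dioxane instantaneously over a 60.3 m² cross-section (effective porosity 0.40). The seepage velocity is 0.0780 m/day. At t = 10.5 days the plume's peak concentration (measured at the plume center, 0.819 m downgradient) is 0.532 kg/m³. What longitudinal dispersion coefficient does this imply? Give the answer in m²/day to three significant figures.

0.0369 m²/day

At the plume center C_max = M/(n_e·A·√(4πDt)), so D = M²/(4πt·(n_e·A·C_max)²).
n_e·A·C_max = 0.40 × 60.3 × 0.532 = 12.83 kg/m.
D = 28.3²/(4π × 10.5 × 12.83²) = 0.0369 m²/day.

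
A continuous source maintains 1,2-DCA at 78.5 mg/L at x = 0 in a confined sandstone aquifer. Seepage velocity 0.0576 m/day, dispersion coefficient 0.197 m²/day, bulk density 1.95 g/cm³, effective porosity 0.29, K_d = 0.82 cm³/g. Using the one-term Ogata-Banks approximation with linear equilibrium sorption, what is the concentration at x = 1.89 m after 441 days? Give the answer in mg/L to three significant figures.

51.1 mg/L

Retardation factor R = 1 + ρ_b·K_d/n = 1 + 1.95 × 0.82/0.29 = 6.514.
Sorption retards both mechanisms: v_R = v/R = 0.008842 m/day, D_R = D/R = 0.03024 m²/day.
v_R·t = 0.008842 × 441 = 3.899322 m; 2√(D_R t) = 7.304 m; argument = (1.89 − 3.899322)/7.304 = -0.2751.
C = C₀ × ½·erfc(-0.2751) = 78.5 × 0.6514 = 51.1 mg/L.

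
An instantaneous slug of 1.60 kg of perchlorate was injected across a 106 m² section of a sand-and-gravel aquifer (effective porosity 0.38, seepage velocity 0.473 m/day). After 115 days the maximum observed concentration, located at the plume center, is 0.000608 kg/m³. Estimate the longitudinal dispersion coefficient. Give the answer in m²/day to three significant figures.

2.95 m²/day

At the plume center C_max = M/(n_e·A·√(4πDt)), so D = M²/(4πt·(n_e·A·C_max)²).
n_e·A·C_max = 0.38 × 106 × 0.000608 = 0.02449 kg/m.
D = 1.60²/(4π × 115 × 0.02449²) = 2.95 m²/day.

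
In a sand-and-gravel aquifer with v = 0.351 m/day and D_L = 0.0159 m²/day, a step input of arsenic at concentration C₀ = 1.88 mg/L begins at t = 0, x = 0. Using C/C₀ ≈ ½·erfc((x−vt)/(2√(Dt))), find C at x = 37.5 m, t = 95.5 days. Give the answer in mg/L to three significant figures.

0.0211 mg/L

For a continuous step input, C/C₀ ≈ ½·erfc((x−vt)/(2√(Dt))).
vt = 0.351 × 95.5 = 33.5205 m and 2√(Dt) = 2√(0.0159 × 95.5) = 2.465 m.
Argument (x−vt)/(2√(Dt)) = (37.5 − 33.5205)/2.465 = 1.614; ½·erfc(1.614) = 0.01123.
C = 1.88 × 0.01123 = 0.0211 mg/L.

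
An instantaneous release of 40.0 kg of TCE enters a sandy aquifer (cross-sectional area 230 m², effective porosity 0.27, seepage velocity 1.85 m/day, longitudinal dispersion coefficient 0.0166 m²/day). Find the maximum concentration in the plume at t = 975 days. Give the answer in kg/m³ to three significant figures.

The peak of an instantaneous 1D plume sits at x = vt; there the Gaussian factor is 1 and C_max = M/(n_e·A·√(4πDt)), where n_e·A is the pore area the mass is dissolved in.
√(4πDt) = √(4π × 0.0166 × 975) = 14.26 m, so C_max = 40.0/(0.27 × 230 × 14.26) = 0.0452 kg/m³.

0.0452 kg/m³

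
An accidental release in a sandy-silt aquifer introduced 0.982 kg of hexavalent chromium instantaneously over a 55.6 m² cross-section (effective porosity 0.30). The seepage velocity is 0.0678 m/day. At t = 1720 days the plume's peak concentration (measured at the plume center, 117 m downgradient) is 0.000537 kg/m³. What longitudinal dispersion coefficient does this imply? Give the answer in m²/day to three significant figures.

At the plume center C_max = M/(n_e·A·√(4πDt)), so D = M²/(4πt·(n_e·A·C_max)²).
n_e·A·C_max = 0.30 × 55.6 × 0.000537 = 0.008957 kg/m.
D = 0.982²/(4π × 1720 × 0.008957²) = 0.556 m²/day.

0.556 m²/day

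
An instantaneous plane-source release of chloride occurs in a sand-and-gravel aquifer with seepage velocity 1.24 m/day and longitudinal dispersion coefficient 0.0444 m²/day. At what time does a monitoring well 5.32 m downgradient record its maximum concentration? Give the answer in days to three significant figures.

For the 1D instantaneous-source solution, setting ∂C/∂t = 0 at fixed x gives v²t² + 2Dt − x² = 0, so t = (√(D² + v²x²) − D)/v².
√(D² + v²x²) = √(0.0444² + 1.24² × 5.32²) = 6.597; v² = 1.5376.
t = (6.597 − 0.0444)/1.5376 = 4.26 days (vs. the pure-advection estimate x/v = 4.29 d).

4.26 days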